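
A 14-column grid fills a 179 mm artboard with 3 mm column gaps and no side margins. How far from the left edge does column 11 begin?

130 mm

14 columns + 13 column gaps: 14c + 13·3 = 179.
14c = 179 − 39 = 140, so c = 10 mm.
Each column+gutter stride is 13 mm; with no margin, 10 of them is 130 mm.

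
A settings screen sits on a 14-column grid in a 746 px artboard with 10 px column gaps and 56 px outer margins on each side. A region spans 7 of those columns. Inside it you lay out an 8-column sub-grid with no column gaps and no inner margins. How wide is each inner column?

39 px

Subtract both margins: 746 − 2·56 = 634 px.
634 − 13·10 = 504; ÷14 gives c = 36 px.
7-column span = 7·36 + 6·10 = 312 px.
312 / 8 = 39 px per column.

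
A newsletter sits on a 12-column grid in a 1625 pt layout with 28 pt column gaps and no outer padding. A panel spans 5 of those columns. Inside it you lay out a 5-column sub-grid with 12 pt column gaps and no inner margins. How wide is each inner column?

122.55 pt

12 columns + 11 column gaps: 12c + 11·28 = 1625.
12c = 1625 − 308 = 1317, so c = 109.75 pt.
5-column span = 5·109.75 + 4·28 = 660.75 pt.
5 columns + 4 column gaps: 5d + 4·12 = 660.75.
5d = 660.75 − 48 = 612.75, so d = 122.55 pt.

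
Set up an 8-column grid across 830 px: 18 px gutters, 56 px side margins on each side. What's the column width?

74 px

Take off 112 px of margins, leaving 718 px.
Subtracting 7 gutters of 18 leaves 592 for 8 columns, so c = 74 px.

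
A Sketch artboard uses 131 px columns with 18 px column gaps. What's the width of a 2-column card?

Span of 2: 2·131 + 1·18 = 262 + 18 = 280 px.

280 px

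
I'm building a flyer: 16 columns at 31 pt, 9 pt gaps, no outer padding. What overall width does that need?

631 pt

Total width: 16·31 + 15·9 = 631 pt.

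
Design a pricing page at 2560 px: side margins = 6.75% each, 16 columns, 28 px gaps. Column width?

2560 × (1 − 2·6.75%) = 2560 × 86.5% = 2214.4 px for the columns.
2214.4 − 15·28 = 1794.4; ÷16 gives c = 112.15 px.

112.15 px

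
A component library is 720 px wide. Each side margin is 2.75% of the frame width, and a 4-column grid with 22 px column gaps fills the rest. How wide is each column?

Margins: 2.75% × 720 = 19.8 px each, so content = 720 − 39.6 = 680.4 px.
4 columns + 3 column gaps: 4c + 3·22 = 680.4.
4c = 680.4 − 66 = 614.4, so c = 153.6 px.

153.6 px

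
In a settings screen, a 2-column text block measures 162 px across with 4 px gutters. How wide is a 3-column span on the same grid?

2 columns + 1 gutter: 2c + 1·4 = 162.
2c = 162 − 4 = 158, so c = 79 px.
3-column span = 3·79 + 2·4 = 245 px.

245 px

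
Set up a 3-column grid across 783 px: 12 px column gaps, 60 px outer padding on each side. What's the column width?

Inside the margins: 783 − 120 = 663 px.
3c + 2·12 = 663 → 3c = 639 → c = 213 px.

213 px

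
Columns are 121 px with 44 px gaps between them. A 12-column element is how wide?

Span of 12: 12·121 + 11·44 = 1452 + 484 = 1936 px.

1936 px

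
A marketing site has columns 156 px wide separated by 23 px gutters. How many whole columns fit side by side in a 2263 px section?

12 columns

k columns need k·156 + (k−1)·23 = k·179 − 23.
k·179 − 23 ≤ 2263 → k ≤ 2286 / 179 ≈ 12.77, so k = 12.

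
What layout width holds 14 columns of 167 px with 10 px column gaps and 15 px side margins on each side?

2498 px

Total width: 2·15 + 14·167 + 13·10 = 2498 px.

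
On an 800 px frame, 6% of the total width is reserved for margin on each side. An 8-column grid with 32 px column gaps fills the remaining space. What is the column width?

800 × (1 − 2·6%) = 800 × 88% = 704 px for the columns.
704 − 7·32 = 480; ÷8 gives c = 60 px.

60 px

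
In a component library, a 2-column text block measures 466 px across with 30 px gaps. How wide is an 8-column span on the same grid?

1954 px

2c + 1·30 = 466 → 2c = 436 → c = 218 px.
8-column span = 8·218 + 7·30 = 1954 px.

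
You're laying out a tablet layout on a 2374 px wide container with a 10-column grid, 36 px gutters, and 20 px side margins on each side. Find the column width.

201 px

Content width = 2374 − 2·20 = 2334 px.
2334 − 9·36 = 2010; ÷10 gives c = 201 px.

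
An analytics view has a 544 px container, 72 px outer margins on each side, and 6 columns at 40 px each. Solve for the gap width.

Take off 144 px of margins, leaving 400 px.
6 columns take 6·40 = 240 px; remaining 160 splits into 5 gaps.
g = 160 / 5 = 32 px.

32 px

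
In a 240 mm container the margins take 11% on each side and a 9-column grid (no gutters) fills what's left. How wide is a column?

20.8 mm

Each margin = 11% of 240 = 26.4 mm; content = 240 − 2·26.4 = 187.2 mm.
187.2 / 9 = 20.8 mm per column.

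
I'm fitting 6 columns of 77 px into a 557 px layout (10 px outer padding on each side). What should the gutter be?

Content width = 557 − 2·10 = 537 px.
Columns use 462 px, leaving 75 px across 5 gutters = 15 px each.

15 px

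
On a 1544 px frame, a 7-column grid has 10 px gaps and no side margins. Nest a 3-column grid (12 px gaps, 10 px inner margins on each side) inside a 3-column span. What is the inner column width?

204 px

7c + 6·10 = 1544 → 7c = 1484 → c = 212 px.
3-column span = 3·212 + 2·10 = 656 px.
Inner content = 656 − 2·10 = 636 px.
3 columns + 2 gaps: 3d + 2·12 = 636.
3d = 636 − 24 = 612, so d = 204 px.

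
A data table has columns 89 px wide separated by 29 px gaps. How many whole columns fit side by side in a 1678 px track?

k columns need k·89 + (k−1)·29 = k·118 − 29.
k·118 − 29 ≤ 1678 → k ≤ 1707 / 118 ≈ 14.47, so k = 14.

14 columns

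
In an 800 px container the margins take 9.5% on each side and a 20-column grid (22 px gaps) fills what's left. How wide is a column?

11.5 px

Margins: 9.5% × 800 = 76 px each, so content = 800 − 152 = 648 px.
20c + 19·22 = 648 → 20c = 230 → c = 11.5 px.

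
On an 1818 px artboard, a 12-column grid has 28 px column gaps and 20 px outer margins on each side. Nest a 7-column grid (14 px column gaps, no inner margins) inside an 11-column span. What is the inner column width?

220.5 px

Inside the margins: 1818 − 40 = 1778 px.
Subtracting 11 column gaps of 28 leaves 1470 for 12 columns, so c = 122.5 px.
11-column span = 11·122.5 + 10·28 = 1627.5 px.
7 columns + 6 column gaps: 7d + 6·14 = 1627.5.
7d = 1627.5 − 84 = 1543.5, so d = 220.5 px.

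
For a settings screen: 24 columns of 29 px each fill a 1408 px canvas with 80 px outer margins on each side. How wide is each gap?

Inside the margins: 1408 − 160 = 1248 px.
Columns use 696 px, leaving 552 px across 23 gaps = 24 px each.

24 px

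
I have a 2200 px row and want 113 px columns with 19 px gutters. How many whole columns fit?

16 columns: 16·113 + 15·19 = 2093 px ≤ 2200.
17 columns: 2225 px > 2200. So 16.

16 columns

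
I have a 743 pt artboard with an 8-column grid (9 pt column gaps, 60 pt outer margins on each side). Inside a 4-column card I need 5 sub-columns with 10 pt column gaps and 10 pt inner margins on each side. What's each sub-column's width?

49.4 pt

Outer content = 743 − 2·60 = 623 pt.
8 columns + 7 column gaps: 8c + 7·9 = 623.
8c = 623 − 63 = 560, so c = 70 pt.
Span of 4: 4·70 + 3·9 = 280 + 27 = 307 pt.
Inner content = 307 − 2·10 = 287 pt.
Subtracting 4 column gaps of 10 leaves 247 for 5 columns, so d = 49.4 pt.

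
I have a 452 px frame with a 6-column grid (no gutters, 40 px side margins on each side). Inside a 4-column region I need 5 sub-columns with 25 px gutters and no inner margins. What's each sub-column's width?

Outer content = 452 − 2·40 = 372 px.
6c = 372 → c = 62 px.
4-column span = 4·62 = 248 px.
248 − 4·25 = 148; ÷5 gives d = 29.6 px.

29.6 px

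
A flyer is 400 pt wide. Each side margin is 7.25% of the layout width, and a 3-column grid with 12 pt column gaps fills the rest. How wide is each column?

106 pt

400 × (1 − 2·7.25%) = 400 × 85.5% = 342 pt for the columns.
342 − 2·12 = 318; ÷3 gives c = 106 pt.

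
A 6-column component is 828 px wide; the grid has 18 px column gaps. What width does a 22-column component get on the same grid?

3084 px

6c + 5·18 = 828 → 6c = 738 → c = 123 px.
22-column span = 22·123 + 21·18 = 3084 px.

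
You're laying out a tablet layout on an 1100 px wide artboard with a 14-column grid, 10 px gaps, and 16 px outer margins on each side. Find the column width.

67 px

Take off 32 px of margins, leaving 1068 px.
14 columns + 13 gaps: 14c + 13·10 = 1068.
14c = 1068 − 130 = 938, so c = 67 px.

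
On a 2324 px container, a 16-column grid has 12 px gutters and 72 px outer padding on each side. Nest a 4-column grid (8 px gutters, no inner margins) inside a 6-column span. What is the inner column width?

Inside the margins: 2324 − 144 = 2180 px.
16c + 15·12 = 2180 → 16c = 2000 → c = 125 px.
6-column span = 6·125 + 5·12 = 810 px.
4 columns + 3 gutters: 4d + 3·8 = 810.
4d = 810 − 24 = 786, so d = 196.5 px.

196.5 px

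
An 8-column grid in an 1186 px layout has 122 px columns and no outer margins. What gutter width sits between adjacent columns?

30 px

8·122 + 7g = 1186 → 7g = 210 → g = 30 px.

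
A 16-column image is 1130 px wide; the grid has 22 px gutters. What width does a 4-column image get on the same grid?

266 px

Subtracting 15 gutters of 22 leaves 800 for 16 columns, so c = 50 px.
4 columns plus 3 gutters: 200 + 66 = 266 px.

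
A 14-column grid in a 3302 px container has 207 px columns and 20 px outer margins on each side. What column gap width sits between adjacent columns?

28 px

Subtract both margins: 3302 − 2·20 = 3262 px.
14 columns take 14·207 = 2898 px; remaining 364 splits into 13 column gaps.
g = 364 / 13 = 28 px.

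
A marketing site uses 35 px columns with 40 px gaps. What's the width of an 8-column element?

8 columns plus 7 gaps: 280 + 280 = 560 px.

560 px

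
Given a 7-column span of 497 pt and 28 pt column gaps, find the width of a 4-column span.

272 pt

7c + 6·28 = 497 → 7c = 329 → c = 47 pt.
4 columns plus 3 column gaps: 188 + 84 = 272 pt.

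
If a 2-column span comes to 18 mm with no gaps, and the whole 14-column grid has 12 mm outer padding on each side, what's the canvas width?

With no gaps, each column is 18/2 = 9 mm.
Summing: 24 + 126 = 150 mm.

150 mm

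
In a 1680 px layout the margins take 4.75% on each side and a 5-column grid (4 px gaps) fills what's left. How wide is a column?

1680 × (1 − 2·4.75%) = 1680 × 90.5% = 1520.4 px for the columns.
5 columns + 4 gaps: 5c + 4·4 = 1520.4.
5c = 1520.4 − 16 = 1504.4, so c = 300.88 px.

300.88 px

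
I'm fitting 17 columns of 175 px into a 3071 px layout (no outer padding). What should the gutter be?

6 px

17 columns take 17·175 = 2975 px; remaining 96 splits into 16 gutters.
g = 96 / 16 = 6 px.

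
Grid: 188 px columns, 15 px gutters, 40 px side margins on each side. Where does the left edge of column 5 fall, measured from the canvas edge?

852 px

Each column+gutter stride is 203 px; 4 of them past the 40 px margin is 40 + 812 = 852 px.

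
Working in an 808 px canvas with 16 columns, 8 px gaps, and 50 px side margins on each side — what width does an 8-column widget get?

350 px

Take off 100 px of margins, leaving 708 px.
16 columns + 15 gaps: 16c + 15·8 = 708.
16c = 708 − 120 = 588, so c = 36.75 px.
Span of 8: 8·36.75 + 7·8 = 294 + 56 = 350 px.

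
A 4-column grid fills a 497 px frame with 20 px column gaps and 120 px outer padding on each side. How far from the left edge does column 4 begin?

Content = 497 − 2·120 = 257 px.
4 columns + 3 column gaps: 4c + 3·20 = 257.
4c = 257 − 60 = 197, so c = 49.25 px.
Each column+gutter stride is 69.25 px; 3 of them past the 120 px margin is 120 + 207.75 = 327.75 px.

327.75 px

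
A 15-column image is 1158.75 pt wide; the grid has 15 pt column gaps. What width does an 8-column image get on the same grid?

15 columns + 14 column gaps: 15c + 14·15 = 1158.75.
15c = 1158.75 − 210 = 948.75, so c = 63.25 pt.
8 columns plus 7 column gaps: 506 + 105 = 611 pt.

611 pt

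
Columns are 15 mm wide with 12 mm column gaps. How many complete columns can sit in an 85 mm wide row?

3 columns

3 columns: 3·15 + 2·12 = 69 mm ≤ 85.
4 columns: 96 mm > 85. So 3.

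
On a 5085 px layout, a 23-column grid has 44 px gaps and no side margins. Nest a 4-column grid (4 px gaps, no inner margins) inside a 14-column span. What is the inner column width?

766.5 px

Subtracting 22 gaps of 44 leaves 4117 for 23 columns, so c = 179 px.
14-column span = 14·179 + 13·44 = 3078 px.
Subtracting 3 gaps of 4 leaves 3066 for 4 columns, so d = 766.5 px.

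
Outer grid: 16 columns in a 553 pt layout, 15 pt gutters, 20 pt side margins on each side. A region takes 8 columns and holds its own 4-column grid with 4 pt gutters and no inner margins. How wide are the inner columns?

Subtract both margins: 553 − 2·20 = 513 pt.
Subtracting 15 gutters of 15 leaves 288 for 16 columns, so c = 18 pt.
Span of 8: 8·18 + 7·15 = 144 + 105 = 249 pt.
4 columns + 3 gutters: 4d + 3·4 = 249.
4d = 249 − 12 = 237, so d = 59.25 pt.

59.25 pt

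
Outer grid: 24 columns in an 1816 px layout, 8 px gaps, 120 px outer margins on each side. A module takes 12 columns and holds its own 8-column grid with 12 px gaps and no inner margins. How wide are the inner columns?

Outer content = 1816 − 2·120 = 1576 px.
Subtracting 23 gaps of 8 leaves 1392 for 24 columns, so c = 58 px.
Span of 12: 12·58 + 11·8 = 696 + 88 = 784 px.
8d + 7·12 = 784 → 8d = 700 → d = 87.5 px.

87.5 px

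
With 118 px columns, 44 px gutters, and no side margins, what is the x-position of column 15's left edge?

Each column+gutter stride is 162 px; with no margin, 14 of them is 2268 px.

2268 px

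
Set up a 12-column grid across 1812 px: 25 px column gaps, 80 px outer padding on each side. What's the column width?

Inside the margins: 1812 − 160 = 1652 px.
12c + 11·25 = 1652 → 12c = 1377 → c = 114.75 px.

114.75 px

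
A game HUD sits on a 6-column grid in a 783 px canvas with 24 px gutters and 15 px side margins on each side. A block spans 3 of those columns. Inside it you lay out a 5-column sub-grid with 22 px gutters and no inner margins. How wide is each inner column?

55.3 px

Outer content = 783 − 2·15 = 753 px.
6 columns + 5 gutters: 6c + 5·24 = 753.
6c = 753 − 120 = 633, so c = 105.5 px.
3 columns plus 2 gutters: 316.5 + 48 = 364.5 px.
364.5 − 4·22 = 276.5; ÷5 gives d = 55.3 px.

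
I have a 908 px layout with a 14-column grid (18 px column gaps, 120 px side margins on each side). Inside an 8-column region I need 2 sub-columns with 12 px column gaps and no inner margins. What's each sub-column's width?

Subtract both margins: 908 − 2·120 = 668 px.
14c + 13·18 = 668 → 14c = 434 → c = 31 px.
Span of 8: 8·31 + 7·18 = 248 + 126 = 374 px.
2 columns + 1 column gap: 2d + 1·12 = 374.
2d = 374 − 12 = 362, so d = 181 px.

181 px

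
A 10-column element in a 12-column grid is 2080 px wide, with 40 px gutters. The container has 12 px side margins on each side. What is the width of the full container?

2080 − 9·40 = 1720; ÷10 gives c = 172 px.
Container = 2·12 + 12·172 + 11·40 = 24 + 2064 + 440 = 2528 px.

2528 px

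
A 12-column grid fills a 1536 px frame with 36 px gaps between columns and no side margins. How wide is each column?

Subtracting 11 gaps of 36 leaves 1140 for 12 columns, so c = 95 px.

95 px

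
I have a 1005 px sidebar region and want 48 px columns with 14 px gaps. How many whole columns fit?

16 columns: 16·48 + 15·14 = 978 px ≤ 1005.
17 columns: 1040 px > 1005. So 16.

16 columns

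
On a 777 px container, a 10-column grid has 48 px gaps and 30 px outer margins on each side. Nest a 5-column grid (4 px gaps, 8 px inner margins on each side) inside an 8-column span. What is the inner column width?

Inside the margins: 777 − 60 = 717 px.
10 columns + 9 gaps: 10c + 9·48 = 717.
10c = 717 − 432 = 285, so c = 28.5 px.
8 columns plus 7 gaps: 228 + 336 = 564 px.
Inner content = 564 − 2·8 = 548 px.
548 − 4·4 = 532; ÷5 gives d = 106.4 px.

106.4 px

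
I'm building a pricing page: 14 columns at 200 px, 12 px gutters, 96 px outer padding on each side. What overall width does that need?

Adding margins, columns and gutters: 192 + 2800 + 156 = 3148 px.

3148 px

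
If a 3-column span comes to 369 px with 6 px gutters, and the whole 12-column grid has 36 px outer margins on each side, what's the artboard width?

369 − 2·6 = 357; ÷3 gives c = 119 px.
Total width: 2·36 + 12·119 + 11·6 = 1566 px.

1566 px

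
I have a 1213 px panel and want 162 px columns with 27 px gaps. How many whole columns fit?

6 columns

6 columns: 6·162 + 5·27 = 1107 px ≤ 1213.
7 columns: 1296 px > 1213. So 6.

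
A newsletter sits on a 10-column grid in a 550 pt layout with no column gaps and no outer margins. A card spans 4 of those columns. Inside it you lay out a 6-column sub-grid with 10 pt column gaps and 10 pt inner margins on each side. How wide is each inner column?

With no column gaps, each column is 550/10 = 55 pt.
With no column gaps, 4 columns span 4·55 = 220 pt.
Inner content = 220 − 2·10 = 200 pt.
200 − 5·10 = 150; ÷6 gives d = 25 pt.

25 pt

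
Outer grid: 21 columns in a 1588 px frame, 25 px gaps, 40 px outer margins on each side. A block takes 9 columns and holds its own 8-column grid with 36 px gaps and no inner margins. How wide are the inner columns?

47.5 px

Take off 80 px of margins, leaving 1508 px.
1508 − 20·25 = 1008; ÷21 gives c = 48 px.
Span of 9: 9·48 + 8·25 = 432 + 200 = 632 px.
8 columns + 7 gaps: 8d + 7·36 = 632.
8d = 632 − 252 = 380, so d = 47.5 px.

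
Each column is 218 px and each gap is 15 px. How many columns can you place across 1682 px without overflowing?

7 columns

7 columns: 7·218 + 6·15 = 1616 px ≤ 1682.
8 columns: 1849 px > 1682. So 7.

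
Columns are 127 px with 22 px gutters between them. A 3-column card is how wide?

425 px

3 columns plus 2 gutters: 381 + 44 = 425 px.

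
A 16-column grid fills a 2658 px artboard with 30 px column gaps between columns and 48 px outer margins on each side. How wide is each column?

Take off 96 px of margins, leaving 2562 px.
Subtracting 15 column gaps of 30 leaves 2112 for 16 columns, so c = 132 px.

132 px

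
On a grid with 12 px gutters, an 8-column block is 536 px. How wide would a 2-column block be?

536 − 7·12 = 452; ÷8 gives c = 56.5 px.
2-column span = 2·56.5 + 1·12 = 125 px.

125 px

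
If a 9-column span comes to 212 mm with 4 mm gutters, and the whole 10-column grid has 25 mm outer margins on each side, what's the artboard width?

286 mm

Subtracting 8 gutters of 4 leaves 180 for 9 columns, so c = 20 mm.
Total width: 2·25 + 10·20 + 9·4 = 286 mm.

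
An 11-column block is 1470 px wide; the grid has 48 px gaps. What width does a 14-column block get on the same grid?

1884 px

1470 − 10·48 = 990; ÷11 gives c = 90 px.
Span of 14: 14·90 + 13·48 = 1260 + 624 = 1884 px.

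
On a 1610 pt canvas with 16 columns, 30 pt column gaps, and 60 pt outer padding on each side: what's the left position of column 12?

1105 pt

Content = 1610 − 2·60 = 1490 pt.
16c + 15·30 = 1490 → 16c = 1040 → c = 65 pt.
Before column 12: the margin + 11 columns + 11 column gaps.
Offset = 60 + 11·(65 + 30) = 60 + 1045 = 1105 pt.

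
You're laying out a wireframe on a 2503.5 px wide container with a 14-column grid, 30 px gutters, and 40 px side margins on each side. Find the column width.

145.25 px

Subtract both margins: 2503.5 − 2·40 = 2423.5 px.
14 columns + 13 gutters: 14c + 13·30 = 2423.5.
14c = 2423.5 − 390 = 2033.5, so c = 145.25 px.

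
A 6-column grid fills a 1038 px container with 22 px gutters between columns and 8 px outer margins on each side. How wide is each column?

Take off 16 px of margins, leaving 1022 px.
Subtracting 5 gutters of 22 leaves 912 for 6 columns, so c = 152 px.

152 px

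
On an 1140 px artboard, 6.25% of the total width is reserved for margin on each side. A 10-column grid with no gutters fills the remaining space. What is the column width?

99.75 px

Each margin = 6.25% of 1140 = 71.25 px; content = 1140 − 2·71.25 = 997.5 px.
997.5 / 10 = 99.75 px per column.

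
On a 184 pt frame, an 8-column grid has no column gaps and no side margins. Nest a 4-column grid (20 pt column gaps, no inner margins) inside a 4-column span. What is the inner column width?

With no column gaps, each column is 184/8 = 23 pt.
With no column gaps, 4 columns span 4·23 = 92 pt.
4d + 3·20 = 92 → 4d = 32 → d = 8 pt.

8 pt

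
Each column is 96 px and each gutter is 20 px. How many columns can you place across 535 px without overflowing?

4 columns

4 columns: 4·96 + 3·20 = 444 px ≤ 535.
5 columns: 560 px > 535. So 4.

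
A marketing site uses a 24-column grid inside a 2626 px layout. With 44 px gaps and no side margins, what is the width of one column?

24c + 23·44 = 2626 → 24c = 1614 → c = 67.25 px.

67.25 px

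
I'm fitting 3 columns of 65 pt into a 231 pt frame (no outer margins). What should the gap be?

Columns use 195 pt, leaving 36 pt across 2 gaps = 18 pt each.

18 pt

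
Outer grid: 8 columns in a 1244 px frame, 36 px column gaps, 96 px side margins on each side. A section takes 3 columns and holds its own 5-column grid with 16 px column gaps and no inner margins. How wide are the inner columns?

61.6 px

Inside the margins: 1244 − 192 = 1052 px.
8 columns + 7 column gaps: 8c + 7·36 = 1052.
8c = 1052 − 252 = 800, so c = 100 px.
3 columns plus 2 column gaps: 300 + 72 = 372 px.
Subtracting 4 column gaps of 16 leaves 308 for 5 columns, so d = 61.6 px.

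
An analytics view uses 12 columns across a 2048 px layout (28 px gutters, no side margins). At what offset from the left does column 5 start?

692 px

12 columns + 11 gutters: 12c + 11·28 = 2048.
12c = 2048 − 308 = 1740, so c = 145 px.
Each column+gutter stride is 173 px; with no margin, 4 of them is 692 px.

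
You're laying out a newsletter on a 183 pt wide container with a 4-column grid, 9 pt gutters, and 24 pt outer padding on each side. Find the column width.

27 pt

Take off 48 pt of margins, leaving 135 pt.
4c + 3·9 = 135 → 4c = 108 → c = 27 pt.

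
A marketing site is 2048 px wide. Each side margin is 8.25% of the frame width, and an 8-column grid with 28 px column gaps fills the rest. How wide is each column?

189.26 px

Each margin = 8.25% of 2048 = 168.96 px; content = 2048 − 2·168.96 = 1710.08 px.
1710.08 − 7·28 = 1514.08; ÷8 gives c = 189.26 px.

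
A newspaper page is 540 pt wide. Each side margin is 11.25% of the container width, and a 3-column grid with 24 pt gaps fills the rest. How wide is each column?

Margins: 11.25% × 540 = 60.75 pt each, so content = 540 − 121.5 = 418.5 pt.
3c + 2·24 = 418.5 → 3c = 370.5 → c = 123.5 pt.

123.5 pt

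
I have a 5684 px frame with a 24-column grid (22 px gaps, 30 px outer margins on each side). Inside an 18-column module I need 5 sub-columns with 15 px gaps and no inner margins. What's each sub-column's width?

Inside the margins: 5684 − 60 = 5624 px.
24 columns + 23 gaps: 24c + 23·22 = 5624.
24c = 5624 − 506 = 5118, so c = 213.25 px.
18-column span = 18·213.25 + 17·22 = 4212.5 px.
Subtracting 4 gaps of 15 leaves 4152.5 for 5 columns, so d = 830.5 px.

830.5 px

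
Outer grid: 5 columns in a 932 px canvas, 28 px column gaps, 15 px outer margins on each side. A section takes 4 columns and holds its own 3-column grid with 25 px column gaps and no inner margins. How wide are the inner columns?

Inside the margins: 932 − 30 = 902 px.
5c + 4·28 = 902 → 5c = 790 → c = 158 px.
4-column span = 4·158 + 3·28 = 716 px.
3d + 2·25 = 716 → 3d = 666 → d = 222 px.

222 px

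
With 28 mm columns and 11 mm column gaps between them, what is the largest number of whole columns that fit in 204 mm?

k columns need k·28 + (k−1)·11 = k·39 − 11.
k·39 − 11 ≤ 204 → k ≤ 215 / 39 ≈ 5.51, so k = 5.

5 columns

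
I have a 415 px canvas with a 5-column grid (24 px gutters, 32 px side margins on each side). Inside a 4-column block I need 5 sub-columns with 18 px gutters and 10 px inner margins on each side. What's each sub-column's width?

36.8 px

Take off 64 px of margins, leaving 351 px.
5c + 4·24 = 351 → 5c = 255 → c = 51 px.
4-column span = 4·51 + 3·24 = 276 px.
Inner content = 276 − 2·10 = 256 px.
Subtracting 4 gutters of 18 leaves 184 for 5 columns, so d = 36.8 px.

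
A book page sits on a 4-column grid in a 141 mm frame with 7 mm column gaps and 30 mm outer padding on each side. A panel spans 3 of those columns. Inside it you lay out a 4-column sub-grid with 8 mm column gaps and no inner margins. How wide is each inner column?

Inside the margins: 141 − 60 = 81 mm.
4c + 3·7 = 81 → 4c = 60 → c = 15 mm.
Span of 3: 3·15 + 2·7 = 45 + 14 = 59 mm.
59 − 3·8 = 35; ÷4 gives d = 8.75 mm.

8.75 mm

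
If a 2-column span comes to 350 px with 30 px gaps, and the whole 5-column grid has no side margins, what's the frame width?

920 px

2 columns + 1 gap: 2c + 1·30 = 350.
2c = 350 − 30 = 320, so c = 160 px.
Total width: 5·160 + 4·30 = 920 px.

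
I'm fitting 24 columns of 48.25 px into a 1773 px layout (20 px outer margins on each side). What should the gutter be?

Subtract both margins: 1773 − 2·20 = 1733 px.
Columns use 1158 px, leaving 575 px across 23 gutters = 25 px each.

25 px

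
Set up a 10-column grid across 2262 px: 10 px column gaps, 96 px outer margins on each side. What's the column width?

Take off 192 px of margins, leaving 2070 px.
10 columns + 9 column gaps: 10c + 9·10 = 2070.
10c = 2070 − 90 = 1980, so c = 198 px.

198 px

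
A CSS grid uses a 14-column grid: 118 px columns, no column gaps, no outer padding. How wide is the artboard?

Summing: 1652 = 1652 px.

1652 px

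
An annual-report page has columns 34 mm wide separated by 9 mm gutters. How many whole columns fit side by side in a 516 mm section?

k columns need k·34 + (k−1)·9 = k·43 − 9.
k·43 − 9 ≤ 516 → k ≤ 525 / 43 ≈ 12.21, so k = 12.

12 columns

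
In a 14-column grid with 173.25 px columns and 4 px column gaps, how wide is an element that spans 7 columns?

7-column span = 7·173.25 + 6·4 = 1236.75 px.

1236.75 px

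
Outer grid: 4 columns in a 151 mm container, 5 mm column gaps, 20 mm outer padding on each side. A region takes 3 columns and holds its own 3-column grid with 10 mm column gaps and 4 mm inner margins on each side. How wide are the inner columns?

Outer content = 151 − 2·20 = 111 mm.
111 − 3·5 = 96; ÷4 gives c = 24 mm.
3-column span = 3·24 + 2·5 = 82 mm.
Inner content = 82 − 2·4 = 74 mm.
74 − 2·10 = 54; ÷3 gives d = 18 mm.

18 mm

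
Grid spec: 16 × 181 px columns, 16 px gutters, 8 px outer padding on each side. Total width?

Total width: 2·8 + 16·181 + 15·16 = 3152 px.

3152 px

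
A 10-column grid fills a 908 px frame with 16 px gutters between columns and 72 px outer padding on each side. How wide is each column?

62 px

Content width = 908 − 2·72 = 764 px.
764 − 9·16 = 620; ÷10 gives c = 62 px.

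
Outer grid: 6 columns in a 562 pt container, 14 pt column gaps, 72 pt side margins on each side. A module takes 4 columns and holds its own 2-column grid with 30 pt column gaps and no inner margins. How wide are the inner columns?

122 pt

Take off 144 pt of margins, leaving 418 pt.
418 − 5·14 = 348; ÷6 gives c = 58 pt.
4-column span = 4·58 + 3·14 = 274 pt.
2 columns + 1 column gap: 2d + 1·30 = 274.
2d = 274 − 30 = 244, so d = 122 pt.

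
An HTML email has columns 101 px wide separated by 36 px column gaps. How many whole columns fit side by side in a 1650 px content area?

Each extra column adds 101 + 36 = 137 px.
(1650 + 36) / 137 = 12.31, so 12 columns fit.

12 columns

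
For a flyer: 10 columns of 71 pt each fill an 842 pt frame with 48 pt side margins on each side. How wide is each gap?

4 pt

Inside the margins: 842 − 96 = 746 pt.
10 columns take 10·71 = 710 pt; remaining 36 splits into 9 gaps.
g = 36 / 9 = 4 pt.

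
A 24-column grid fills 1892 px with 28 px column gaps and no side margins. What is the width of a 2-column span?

Subtracting 23 column gaps of 28 leaves 1248 for 24 columns, so c = 52 px.
Span of 2: 2·52 + 1·28 = 104 + 28 = 132 px.

132 px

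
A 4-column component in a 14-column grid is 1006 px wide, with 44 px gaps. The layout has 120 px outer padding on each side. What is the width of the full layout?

3871 px

4c + 3·44 = 1006 → 4c = 874 → c = 218.5 px.
Layout = 2·120 + 14·218.5 + 13·44 = 240 + 3059 + 572 = 3871 px.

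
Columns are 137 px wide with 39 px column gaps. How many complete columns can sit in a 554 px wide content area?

3 columns: 3·137 + 2·39 = 489 px ≤ 554.
4 columns: 665 px > 554. So 3.

3 columns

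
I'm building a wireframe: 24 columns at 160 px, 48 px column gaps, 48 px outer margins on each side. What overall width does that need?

Container = 2·48 + 24·160 + 23·48 = 96 + 3840 + 1104 = 5040 px.

5040 px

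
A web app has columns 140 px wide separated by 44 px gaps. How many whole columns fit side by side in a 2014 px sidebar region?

Each extra column adds 140 + 44 = 184 px.
(2014 + 44) / 184 = 11.18, so 11 columns fit.

11 columns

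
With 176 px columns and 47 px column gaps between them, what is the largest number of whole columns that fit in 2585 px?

Each extra column adds 176 + 47 = 223 px.
(2585 + 47) / 223 = 11.80, so 11 columns fit.

11 columns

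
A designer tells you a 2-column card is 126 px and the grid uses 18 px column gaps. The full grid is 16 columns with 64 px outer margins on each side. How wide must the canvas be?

1262 px

2c + 1·18 = 126 → 2c = 108 → c = 54 px.
Adding margins, columns and gutters: 128 + 864 + 270 = 1262 px.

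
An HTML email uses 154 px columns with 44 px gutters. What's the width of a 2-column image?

Span of 2: 2·154 + 1·44 = 308 + 44 = 352 px.

352 px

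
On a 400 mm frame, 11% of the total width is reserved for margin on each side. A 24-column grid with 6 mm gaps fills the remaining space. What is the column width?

Margins: 11% × 400 = 44 mm each, so content = 400 − 88 = 312 mm.
Subtracting 23 gaps of 6 leaves 174 for 24 columns, so c = 7.25 mm.

7.25 mm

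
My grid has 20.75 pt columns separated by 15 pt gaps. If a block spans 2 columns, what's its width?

2-column span = 2·20.75 + 1·15 = 56.5 pt.

56.5 pt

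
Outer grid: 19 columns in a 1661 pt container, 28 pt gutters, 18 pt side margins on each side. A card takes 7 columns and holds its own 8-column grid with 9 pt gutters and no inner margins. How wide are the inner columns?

64.75 pt

Subtract both margins: 1661 − 2·18 = 1625 pt.
19 columns + 18 gutters: 19c + 18·28 = 1625.
19c = 1625 − 504 = 1121, so c = 59 pt.
Span of 7: 7·59 + 6·28 = 413 + 168 = 581 pt.
8 columns + 7 gutters: 8d + 7·9 = 581.
8d = 581 − 63 = 518, so d = 64.75 pt.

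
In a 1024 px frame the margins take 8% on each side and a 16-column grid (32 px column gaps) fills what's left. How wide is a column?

Each margin = 8% of 1024 = 81.92 px; content = 1024 − 2·81.92 = 860.16 px.
16 columns + 15 column gaps: 16c + 15·32 = 860.16.
16c = 860.16 − 480 = 380.16, so c = 23.76 px.

23.76 px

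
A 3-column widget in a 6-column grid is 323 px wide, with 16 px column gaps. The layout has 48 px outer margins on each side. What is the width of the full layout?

323 − 2·16 = 291; ÷3 gives c = 97 px.
Layout = 2·48 + 6·97 + 5·16 = 96 + 582 + 80 = 758 px.

758 px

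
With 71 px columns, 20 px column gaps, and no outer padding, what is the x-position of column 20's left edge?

1729 px

Before column 20: 19 columns + 19 column gaps.
Offset = 19·(71 + 20) = 19·91 = 1729 px.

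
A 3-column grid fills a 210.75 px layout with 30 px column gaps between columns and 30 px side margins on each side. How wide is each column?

30.25 px

Take off 60 px of margins, leaving 150.75 px.
3c + 2·30 = 150.75 → 3c = 90.75 → c = 30.25 px.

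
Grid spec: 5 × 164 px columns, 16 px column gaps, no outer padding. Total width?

Summing: 820 + 64 = 884 px.

884 px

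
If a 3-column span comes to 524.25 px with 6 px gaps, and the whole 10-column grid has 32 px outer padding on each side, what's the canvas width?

1825.5 px

524.25 − 2·6 = 512.25; ÷3 gives c = 170.75 px.
Adding margins, columns and gutters: 64 + 1707.5 + 54 = 1825.5 px.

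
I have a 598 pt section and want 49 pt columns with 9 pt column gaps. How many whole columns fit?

10 columns

k columns need k·49 + (k−1)·9 = k·58 − 9.
k·58 − 9 ≤ 598 → k ≤ 607 / 58 ≈ 10.47, so k = 10.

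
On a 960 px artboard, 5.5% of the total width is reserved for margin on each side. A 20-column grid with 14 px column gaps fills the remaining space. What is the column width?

29.42 px

Each margin = 5.5% of 960 = 52.8 px; content = 960 − 2·52.8 = 854.4 px.
20c + 19·14 = 854.4 → 20c = 588.4 → c = 29.42 px.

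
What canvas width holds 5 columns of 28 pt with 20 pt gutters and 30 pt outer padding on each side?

280 pt

Adding margins, columns and gutters: 60 + 140 + 80 = 280 pt.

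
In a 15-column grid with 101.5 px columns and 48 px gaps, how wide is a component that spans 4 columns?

550 px

Span of 4: 4·101.5 + 3·48 = 406 + 144 = 550 px.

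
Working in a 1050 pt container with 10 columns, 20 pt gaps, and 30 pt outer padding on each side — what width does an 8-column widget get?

Inside the margins: 1050 − 60 = 990 pt.
990 − 9·20 = 810; ÷10 gives c = 81 pt.
8 columns plus 7 gaps: 648 + 140 = 788 pt.

788 pt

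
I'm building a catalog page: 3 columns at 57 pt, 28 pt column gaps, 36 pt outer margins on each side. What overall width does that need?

299 pt

Adding margins, columns and gutters: 72 + 171 + 56 = 299 pt.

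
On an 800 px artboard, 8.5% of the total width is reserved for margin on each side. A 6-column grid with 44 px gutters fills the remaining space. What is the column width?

Each margin = 8.5% of 800 = 68 px; content = 800 − 2·68 = 664 px.
6 columns + 5 gutters: 6c + 5·44 = 664.
6c = 664 − 220 = 444, so c = 74 px.

74 px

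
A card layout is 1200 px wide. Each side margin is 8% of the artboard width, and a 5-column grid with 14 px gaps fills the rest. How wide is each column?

190.4 px

Each margin = 8% of 1200 = 96 px; content = 1200 − 2·96 = 1008 px.
5 columns + 4 gaps: 5c + 4·14 = 1008.
5c = 1008 − 56 = 952, so c = 190.4 px.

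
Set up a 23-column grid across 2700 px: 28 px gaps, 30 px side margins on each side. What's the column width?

Subtract both margins: 2700 − 2·30 = 2640 px.
23 columns + 22 gaps: 23c + 22·28 = 2640.
23c = 2640 − 616 = 2024, so c = 88 px.

88 px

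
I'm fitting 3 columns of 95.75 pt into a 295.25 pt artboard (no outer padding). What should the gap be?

4 pt

3 columns take 3·95.75 = 287.25 pt; remaining 8 splits into 2 gaps.
g = 8 / 2 = 4 pt.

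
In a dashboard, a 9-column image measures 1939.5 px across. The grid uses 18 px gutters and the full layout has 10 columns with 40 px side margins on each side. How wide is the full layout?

9 columns + 8 gutters: 9c + 8·18 = 1939.5.
9c = 1939.5 − 144 = 1795.5, so c = 199.5 px.
Layout = 2·40 + 10·199.5 + 9·18 = 80 + 1995 + 162 = 2237 px.

2237 px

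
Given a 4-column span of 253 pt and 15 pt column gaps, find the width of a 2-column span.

119 pt

4 columns + 3 column gaps: 4c + 3·15 = 253.
4c = 253 − 45 = 208, so c = 52 pt.
2 columns plus 1 column gap: 104 + 15 = 119 pt.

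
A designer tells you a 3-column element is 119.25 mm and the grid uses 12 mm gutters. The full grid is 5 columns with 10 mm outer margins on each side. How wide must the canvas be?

Subtracting 2 gutters of 12 leaves 95.25 for 3 columns, so c = 31.75 mm.
Canvas = 2·10 + 5·31.75 + 4·12 = 20 + 158.75 + 48 = 226.75 mm.

226.75 mm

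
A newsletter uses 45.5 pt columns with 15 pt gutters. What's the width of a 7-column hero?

408.5 pt

7-column span = 7·45.5 + 6·15 = 408.5 pt.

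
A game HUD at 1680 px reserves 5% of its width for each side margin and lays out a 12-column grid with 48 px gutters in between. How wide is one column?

Each margin = 5% of 1680 = 84 px; content = 1680 − 2·84 = 1512 px.
12 columns + 11 gutters: 12c + 11·48 = 1512.
12c = 1512 − 528 = 984, so c = 82 px.

82 px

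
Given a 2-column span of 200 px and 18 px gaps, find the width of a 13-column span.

1399 px

Subtracting 1 gap of 18 leaves 182 for 2 columns, so c = 91 px.
13 columns plus 12 gaps: 1183 + 216 = 1399 px.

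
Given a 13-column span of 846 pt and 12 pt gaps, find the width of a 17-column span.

1110 pt

13 columns + 12 gaps: 13c + 12·12 = 846.
13c = 846 − 144 = 702, so c = 54 pt.
17-column span = 17·54 + 16·12 = 1110 pt.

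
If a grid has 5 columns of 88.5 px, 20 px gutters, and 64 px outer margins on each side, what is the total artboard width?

Adding margins, columns and gutters: 128 + 442.5 + 80 = 650.5 px.

650.5 px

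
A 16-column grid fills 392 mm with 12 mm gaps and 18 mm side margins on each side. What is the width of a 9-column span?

195 mm

Inside the margins: 392 − 36 = 356 mm.
16c + 15·12 = 356 → 16c = 176 → c = 11 mm.
9-column span = 9·11 + 8·12 = 195 mm.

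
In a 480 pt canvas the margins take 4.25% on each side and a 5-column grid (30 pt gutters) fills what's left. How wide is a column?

63.84 pt

Each margin = 4.25% of 480 = 20.4 pt; content = 480 − 2·20.4 = 439.2 pt.
5c + 4·30 = 439.2 → 5c = 319.2 → c = 63.84 pt.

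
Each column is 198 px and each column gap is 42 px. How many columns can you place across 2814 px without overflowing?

11 columns

Each extra column adds 198 + 42 = 240 px.
(2814 + 42) / 240 = 11.90, so 11 columns fit.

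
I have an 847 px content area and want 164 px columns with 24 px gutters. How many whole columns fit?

4 columns

4 columns: 4·164 + 3·24 = 728 px ≤ 847.
5 columns: 916 px > 847. So 4.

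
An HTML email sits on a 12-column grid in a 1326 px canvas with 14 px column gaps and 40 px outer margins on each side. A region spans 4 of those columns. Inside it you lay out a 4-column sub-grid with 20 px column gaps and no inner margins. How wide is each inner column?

Inside the margins: 1326 − 80 = 1246 px.
1246 − 11·14 = 1092; ÷12 gives c = 91 px.
Span of 4: 4·91 + 3·14 = 364 + 42 = 406 px.
4 columns + 3 column gaps: 4d + 3·20 = 406.
4d = 406 − 60 = 346, so d = 86.5 px.

86.5 px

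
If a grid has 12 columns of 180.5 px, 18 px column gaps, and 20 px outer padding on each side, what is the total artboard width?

Artboard = 2·20 + 12·180.5 + 11·18 = 40 + 2166 + 198 = 2404 px.

2404 px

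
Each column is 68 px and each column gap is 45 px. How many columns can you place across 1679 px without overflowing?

15 columns: 15·68 + 14·45 = 1650 px ≤ 1679.
16 columns: 1763 px > 1679. So 15.

15 columns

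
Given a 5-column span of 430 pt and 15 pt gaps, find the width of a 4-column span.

Subtracting 4 gaps of 15 leaves 370 for 5 columns, so c = 74 pt.
Span of 4: 4·74 + 3·15 = 296 + 45 = 341 pt.

341 pt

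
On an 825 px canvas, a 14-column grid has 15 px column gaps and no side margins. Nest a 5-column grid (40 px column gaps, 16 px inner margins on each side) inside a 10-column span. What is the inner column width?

78.6 px

Subtracting 13 column gaps of 15 leaves 630 for 14 columns, so c = 45 px.
10-column span = 10·45 + 9·15 = 585 px.
Inner content = 585 − 2·16 = 553 px.
Subtracting 4 column gaps of 40 leaves 393 for 5 columns, so d = 78.6 px.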